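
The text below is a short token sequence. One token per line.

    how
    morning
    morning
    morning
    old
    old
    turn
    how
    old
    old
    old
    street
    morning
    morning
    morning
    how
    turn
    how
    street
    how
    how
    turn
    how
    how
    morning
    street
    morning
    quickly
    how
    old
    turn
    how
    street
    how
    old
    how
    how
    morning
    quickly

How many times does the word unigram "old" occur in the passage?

7

Scanning the 39 tokens for "old":
  position 5: old
  position 6: old
  position 9: old
  position 10: old
  position 11: old
  position 30: old
  position 35: old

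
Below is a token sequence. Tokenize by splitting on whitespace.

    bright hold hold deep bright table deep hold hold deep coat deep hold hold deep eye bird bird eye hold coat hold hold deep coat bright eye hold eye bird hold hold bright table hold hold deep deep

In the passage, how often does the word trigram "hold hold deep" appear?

5

Scanning the 36 overlapping trigram windows for "hold hold deep":
  position 2–4: hold hold deep
  position 8–10: hold hold deep
  position 13–15: hold hold deep
  position 22–24: hold hold deep
  position 35–37: hold hold deep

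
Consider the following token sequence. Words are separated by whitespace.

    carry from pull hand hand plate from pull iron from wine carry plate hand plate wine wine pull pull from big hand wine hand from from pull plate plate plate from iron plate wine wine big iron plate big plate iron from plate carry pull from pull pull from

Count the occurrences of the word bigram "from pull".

4

Scanning the 48 overlapping bigram windows for "from pull":
  position 2–3: from pull
  position 7–8: from pull
  position 26–27: from pull
  position 46–47: from pull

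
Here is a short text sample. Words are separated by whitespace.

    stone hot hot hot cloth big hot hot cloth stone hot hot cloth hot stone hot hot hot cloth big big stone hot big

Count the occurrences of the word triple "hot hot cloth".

4

Scanning the 22 overlapping trigram windows for "hot hot cloth":
  position 3–5: hot hot cloth
  position 7–9: hot hot cloth
  position 11–13: hot hot cloth
  position 17–19: hot hot cloth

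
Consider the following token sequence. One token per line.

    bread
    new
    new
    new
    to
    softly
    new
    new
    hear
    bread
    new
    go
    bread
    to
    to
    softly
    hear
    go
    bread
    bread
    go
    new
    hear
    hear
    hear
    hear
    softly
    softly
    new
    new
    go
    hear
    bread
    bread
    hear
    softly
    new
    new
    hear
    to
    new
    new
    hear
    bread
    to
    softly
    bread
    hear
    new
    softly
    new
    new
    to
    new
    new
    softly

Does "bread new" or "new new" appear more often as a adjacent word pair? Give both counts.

"bread new": 2 occurrences
"new new": 8 occurrences

"new new" (8 vs 2)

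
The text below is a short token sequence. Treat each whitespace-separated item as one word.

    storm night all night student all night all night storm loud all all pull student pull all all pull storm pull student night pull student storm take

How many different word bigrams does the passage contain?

27 tokens → 26 bigram windows in total.
Repeated bigrams (each contributes count−1 duplicates):
  all night: 3
  pull student: 3
  all all: 2
  all pull: 2
  night all: 2
7 duplicate windows → 26 − 7 = 19 distinct.

19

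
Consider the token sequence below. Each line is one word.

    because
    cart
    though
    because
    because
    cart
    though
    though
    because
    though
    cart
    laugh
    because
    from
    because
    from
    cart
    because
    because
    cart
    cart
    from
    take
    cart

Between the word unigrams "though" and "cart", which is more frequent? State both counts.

"cart" (7 vs 4)

"though": 4 occurrences
"cart": 7 occurrences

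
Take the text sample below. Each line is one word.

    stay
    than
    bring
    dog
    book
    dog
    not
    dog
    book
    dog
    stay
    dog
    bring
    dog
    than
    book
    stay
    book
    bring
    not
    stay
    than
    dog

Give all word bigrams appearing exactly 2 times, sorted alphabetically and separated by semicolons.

book dog; bring dog; dog book; stay than

Bigram counts meeting the condition (exactly 2 times):
  book dog: 2
  bring dog: 2
  dog book: 2
  stay than: 2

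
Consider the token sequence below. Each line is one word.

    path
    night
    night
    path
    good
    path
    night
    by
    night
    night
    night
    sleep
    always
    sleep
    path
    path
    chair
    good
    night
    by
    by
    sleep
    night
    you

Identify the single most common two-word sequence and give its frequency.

"night night", 3 times

Bigram frequencies (highest first):
  night night: 3
  path night: 2
  night by: 2
  night path: 1
  path good: 1
  good path: 1
  … (13 more, each ≤ 1)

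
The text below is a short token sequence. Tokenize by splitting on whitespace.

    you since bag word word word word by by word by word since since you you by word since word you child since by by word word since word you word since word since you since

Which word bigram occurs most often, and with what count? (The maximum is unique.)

Bigram frequencies (highest first):
  word since: 5
  word word: 4
  by word: 4
  since word: 3
  you since: 2
  word by: 2
  … (12 more, each ≤ 2)

"word since", 5 times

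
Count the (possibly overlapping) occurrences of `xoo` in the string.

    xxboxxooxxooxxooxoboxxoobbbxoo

Sliding a length-3 window over the 30 characters (28 positions):
  position 6–8: xoo
  position 10–12: xoo
  position 14–16: xoo
  position 22–24: xoo
  position 28–30: xoo

5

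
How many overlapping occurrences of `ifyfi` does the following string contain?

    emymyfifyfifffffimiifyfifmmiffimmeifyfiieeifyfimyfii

4

Sliding a length-5 window over the 52 characters (48 positions):
  position 7–11: ifyfi
  position 20–24: ifyfi
  position 35–39: ifyfi
  position 43–47: ifyfi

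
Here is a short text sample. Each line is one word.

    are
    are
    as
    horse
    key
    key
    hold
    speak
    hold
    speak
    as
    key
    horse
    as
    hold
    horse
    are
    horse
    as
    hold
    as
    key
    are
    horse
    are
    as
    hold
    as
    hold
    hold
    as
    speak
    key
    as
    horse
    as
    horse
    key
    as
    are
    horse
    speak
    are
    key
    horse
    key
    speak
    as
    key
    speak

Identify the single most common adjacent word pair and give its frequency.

Bigram frequencies (highest first):
  as hold: 4
  as horse: 3
  horse key: 3
  as key: 3
  horse as: 3
  are horse: 3
  … (21 more, each ≤ 3)

"as hold", 4 times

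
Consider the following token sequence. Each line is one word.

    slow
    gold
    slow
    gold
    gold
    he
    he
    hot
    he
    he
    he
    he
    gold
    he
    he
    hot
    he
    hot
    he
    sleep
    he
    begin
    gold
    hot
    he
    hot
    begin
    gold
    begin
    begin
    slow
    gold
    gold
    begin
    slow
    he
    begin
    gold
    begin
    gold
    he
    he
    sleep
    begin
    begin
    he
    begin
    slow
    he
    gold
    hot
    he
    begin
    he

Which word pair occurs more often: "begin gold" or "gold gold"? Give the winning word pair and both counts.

"begin gold" (4 vs 2)

"begin gold": 4 occurrences
"gold gold": 2 occurrences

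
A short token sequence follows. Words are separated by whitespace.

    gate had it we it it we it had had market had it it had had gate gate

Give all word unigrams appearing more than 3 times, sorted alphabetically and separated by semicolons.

had; it

Unigram counts meeting the condition (more than 3 times):
  had: 6
  it: 6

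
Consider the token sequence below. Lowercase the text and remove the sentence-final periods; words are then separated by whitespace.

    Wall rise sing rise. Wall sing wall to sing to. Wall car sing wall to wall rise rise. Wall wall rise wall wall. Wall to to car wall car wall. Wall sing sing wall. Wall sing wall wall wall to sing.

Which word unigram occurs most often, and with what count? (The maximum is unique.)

"wall", 19 times

Unigram frequencies (highest first):
  wall: 19
  sing: 8
  to: 6
  rise: 5
  car: 3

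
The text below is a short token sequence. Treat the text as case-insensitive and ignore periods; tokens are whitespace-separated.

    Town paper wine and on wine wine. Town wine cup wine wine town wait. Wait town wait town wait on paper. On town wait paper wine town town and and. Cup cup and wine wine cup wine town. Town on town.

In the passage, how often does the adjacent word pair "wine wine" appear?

Scanning the 40 overlapping bigram windows for "wine wine":
  position 6–7: wine wine
  position 11–12: wine wine
  position 34–35: wine wine

3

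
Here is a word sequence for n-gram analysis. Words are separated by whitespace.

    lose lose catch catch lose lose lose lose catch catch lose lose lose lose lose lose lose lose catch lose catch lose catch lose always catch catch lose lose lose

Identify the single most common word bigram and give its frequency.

"lose lose", 13 times

Bigram frequencies (highest first):
  lose lose: 13
  catch lose: 6
  lose catch: 5
  catch catch: 3
  lose always: 1
  always catch: 1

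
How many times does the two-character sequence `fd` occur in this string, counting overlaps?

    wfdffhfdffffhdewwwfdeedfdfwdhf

Sliding a length-2 window over the 30 characters (29 positions):
  position 2–3: fd
  position 7–8: fd
  position 19–20: fd
  position 24–25: fd

4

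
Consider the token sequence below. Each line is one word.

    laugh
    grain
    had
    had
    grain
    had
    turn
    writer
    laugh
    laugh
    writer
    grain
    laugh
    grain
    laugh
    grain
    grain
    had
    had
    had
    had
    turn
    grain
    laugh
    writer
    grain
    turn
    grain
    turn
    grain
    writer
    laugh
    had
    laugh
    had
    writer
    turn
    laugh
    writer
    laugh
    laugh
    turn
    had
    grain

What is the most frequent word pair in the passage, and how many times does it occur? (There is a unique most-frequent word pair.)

Bigram frequencies (highest first):
  had had: 4
  laugh grain: 3
  grain had: 3
  writer laugh: 3
  laugh writer: 3
  grain laugh: 3
  … (16 more, each ≤ 3)

"had had", 4 times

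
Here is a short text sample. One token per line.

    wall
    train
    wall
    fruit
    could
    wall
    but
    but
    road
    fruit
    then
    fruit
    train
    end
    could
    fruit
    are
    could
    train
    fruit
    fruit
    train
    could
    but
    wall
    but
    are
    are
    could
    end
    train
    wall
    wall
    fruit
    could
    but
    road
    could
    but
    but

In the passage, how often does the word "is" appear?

0

Scanning the 40 tokens for "is":
  (none found)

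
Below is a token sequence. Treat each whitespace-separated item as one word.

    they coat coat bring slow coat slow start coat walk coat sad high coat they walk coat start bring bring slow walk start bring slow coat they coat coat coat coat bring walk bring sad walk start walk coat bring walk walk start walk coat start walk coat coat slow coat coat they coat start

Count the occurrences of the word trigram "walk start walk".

Scanning the 53 overlapping trigram windows for "walk start walk":
  position 36–38: walk start walk
  position 42–44: walk start walk

2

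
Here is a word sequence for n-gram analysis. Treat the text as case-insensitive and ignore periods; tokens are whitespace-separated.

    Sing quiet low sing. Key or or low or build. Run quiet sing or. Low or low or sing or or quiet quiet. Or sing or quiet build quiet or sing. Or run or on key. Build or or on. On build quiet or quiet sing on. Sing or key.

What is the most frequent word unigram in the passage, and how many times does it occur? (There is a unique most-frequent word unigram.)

Unigram frequencies (highest first):
  or: 17
  sing: 8
  quiet: 8
  low: 4
  build: 4
  on: 4
  … (2 more, each ≤ 3)

"or", 17 times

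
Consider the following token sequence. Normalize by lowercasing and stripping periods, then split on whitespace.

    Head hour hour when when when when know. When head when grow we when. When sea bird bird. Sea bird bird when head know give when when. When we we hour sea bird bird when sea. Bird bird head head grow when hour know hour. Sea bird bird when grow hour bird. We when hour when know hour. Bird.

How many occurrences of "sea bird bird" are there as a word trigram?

Scanning the 57 overlapping trigram windows for "sea bird bird":
  position 16–18: sea bird bird
  position 19–21: sea bird bird
  position 32–34: sea bird bird
  position 36–38: sea bird bird
  position 46–48: sea bird bird

5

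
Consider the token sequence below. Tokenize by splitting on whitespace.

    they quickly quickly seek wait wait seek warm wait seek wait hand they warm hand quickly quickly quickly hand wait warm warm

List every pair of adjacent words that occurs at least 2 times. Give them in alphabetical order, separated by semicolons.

Bigram counts meeting the condition (at least 2 times):
  quickly quickly: 3
  seek wait: 2
  wait seek: 2

quickly quickly; seek wait; wait seek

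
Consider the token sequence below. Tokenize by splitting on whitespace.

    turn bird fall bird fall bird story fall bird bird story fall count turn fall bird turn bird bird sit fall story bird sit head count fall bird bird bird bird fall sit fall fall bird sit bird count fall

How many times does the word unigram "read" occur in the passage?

Scanning the 40 tokens for "read":
  (none found)

0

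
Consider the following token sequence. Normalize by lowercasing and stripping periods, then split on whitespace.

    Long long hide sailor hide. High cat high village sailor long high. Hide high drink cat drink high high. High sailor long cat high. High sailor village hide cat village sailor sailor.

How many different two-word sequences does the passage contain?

32 tokens → 31 bigram windows in total.
Repeated bigrams (each contributes count−1 duplicates):
  high high: 3
  cat high: 2
  hide high: 2
  high sailor: 2
  sailor long: 2
  village sailor: 2
7 duplicate windows → 31 − 7 = 24 distinct.

24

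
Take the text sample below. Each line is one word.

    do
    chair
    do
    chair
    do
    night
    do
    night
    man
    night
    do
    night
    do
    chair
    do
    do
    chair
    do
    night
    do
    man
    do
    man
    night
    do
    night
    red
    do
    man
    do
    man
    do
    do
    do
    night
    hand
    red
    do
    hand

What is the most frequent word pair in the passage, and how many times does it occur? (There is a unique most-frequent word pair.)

Bigram frequencies (highest first):
  do night: 6
  night do: 5
  do chair: 4
  chair do: 4
  do man: 4
  do do: 3
  … (8 more, each ≤ 3)

"do night", 6 times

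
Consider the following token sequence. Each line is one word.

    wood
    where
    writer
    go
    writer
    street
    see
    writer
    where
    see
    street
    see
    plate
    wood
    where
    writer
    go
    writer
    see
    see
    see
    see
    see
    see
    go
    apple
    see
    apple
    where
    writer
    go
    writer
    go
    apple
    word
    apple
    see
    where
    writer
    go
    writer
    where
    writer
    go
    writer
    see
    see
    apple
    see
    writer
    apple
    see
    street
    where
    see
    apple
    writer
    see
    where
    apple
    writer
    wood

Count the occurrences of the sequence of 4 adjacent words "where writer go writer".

Scanning the 59 overlapping 4-gram windows for "where writer go writer":
  position 2–5: where writer go writer
  position 15–18: where writer go writer
  position 29–32: where writer go writer
  position 38–41: where writer go writer
  position 42–45: where writer go writer

5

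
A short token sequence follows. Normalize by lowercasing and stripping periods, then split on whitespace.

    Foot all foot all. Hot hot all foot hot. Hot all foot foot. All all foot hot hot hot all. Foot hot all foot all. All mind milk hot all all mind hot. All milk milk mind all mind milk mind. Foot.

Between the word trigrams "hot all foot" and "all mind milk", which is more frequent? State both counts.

"hot all foot" (4 vs 2)

"hot all foot": 4 occurrences
"all mind milk": 2 occurrences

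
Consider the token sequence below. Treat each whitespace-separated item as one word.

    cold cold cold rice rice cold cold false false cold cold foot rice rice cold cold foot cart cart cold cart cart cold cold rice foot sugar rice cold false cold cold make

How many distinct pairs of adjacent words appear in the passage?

17

33 tokens → 32 bigram windows in total.
Repeated bigrams (each contributes count−1 duplicates):
  cold cold: 7
  rice cold: 3
  cart cart: 2
  cart cold: 2
  cold false: 2
  cold foot: 2
  cold rice: 2
  false cold: 2
  … (1 more repeated)
15 duplicate windows → 32 − 15 = 17 distinct.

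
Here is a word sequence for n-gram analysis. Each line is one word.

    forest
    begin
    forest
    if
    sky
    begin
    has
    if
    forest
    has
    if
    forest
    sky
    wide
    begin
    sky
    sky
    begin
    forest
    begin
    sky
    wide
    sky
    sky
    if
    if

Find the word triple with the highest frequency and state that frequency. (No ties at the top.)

Trigram frequencies (highest first):
  has if forest: 2
  forest begin forest: 1
  begin forest if: 1
  forest if sky: 1
  if sky begin: 1
  sky begin has: 1
  … (17 more, each ≤ 1)

"has if forest", 2 times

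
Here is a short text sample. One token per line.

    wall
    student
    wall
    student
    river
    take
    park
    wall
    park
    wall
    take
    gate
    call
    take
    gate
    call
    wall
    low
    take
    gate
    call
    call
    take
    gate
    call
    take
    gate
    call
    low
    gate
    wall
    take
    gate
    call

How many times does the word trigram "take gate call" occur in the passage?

6

Scanning the 32 overlapping trigram windows for "take gate call":
  position 11–13: take gate call
  position 14–16: take gate call
  position 19–21: take gate call
  position 23–25: take gate call
  position 26–28: take gate call
  position 32–34: take gate call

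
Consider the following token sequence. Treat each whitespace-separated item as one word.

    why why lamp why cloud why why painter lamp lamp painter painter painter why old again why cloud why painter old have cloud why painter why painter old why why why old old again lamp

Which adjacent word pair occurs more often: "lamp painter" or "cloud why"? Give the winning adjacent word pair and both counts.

"lamp painter": 1 occurrence
"cloud why": 3 occurrences

"cloud why" (3 vs 1)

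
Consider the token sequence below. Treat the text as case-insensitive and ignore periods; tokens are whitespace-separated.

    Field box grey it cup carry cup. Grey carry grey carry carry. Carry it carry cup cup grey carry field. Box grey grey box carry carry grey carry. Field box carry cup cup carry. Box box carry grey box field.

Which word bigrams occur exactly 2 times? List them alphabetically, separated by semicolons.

box grey; carry field; cup carry; cup cup; cup grey; grey box

Bigram counts meeting the condition (exactly 2 times):
  box grey: 2
  carry field: 2
  cup carry: 2
  cup cup: 2
  cup grey: 2
  grey box: 2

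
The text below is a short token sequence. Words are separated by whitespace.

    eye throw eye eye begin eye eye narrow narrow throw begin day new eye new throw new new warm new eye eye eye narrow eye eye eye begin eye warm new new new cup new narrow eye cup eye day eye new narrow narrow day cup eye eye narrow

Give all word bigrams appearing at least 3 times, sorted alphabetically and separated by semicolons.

Bigram counts meeting the condition (at least 3 times):
  eye eye: 7
  eye narrow: 3
  new new: 3

eye eye; eye narrow; new new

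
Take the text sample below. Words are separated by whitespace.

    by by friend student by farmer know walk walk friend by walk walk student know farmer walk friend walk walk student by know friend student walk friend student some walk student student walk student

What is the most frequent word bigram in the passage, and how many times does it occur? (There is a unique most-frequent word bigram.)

Bigram frequencies (highest first):
  walk student: 4
  friend student: 3
  walk walk: 3
  walk friend: 3
  student by: 2
  student walk: 2
  … (16 more, each ≤ 1)

"walk student", 4 times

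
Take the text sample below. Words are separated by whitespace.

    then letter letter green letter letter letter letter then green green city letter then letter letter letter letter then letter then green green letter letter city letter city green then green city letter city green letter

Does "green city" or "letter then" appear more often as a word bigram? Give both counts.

"green city": 2 occurrences
"letter then": 4 occurrences

"letter then" (4 vs 2)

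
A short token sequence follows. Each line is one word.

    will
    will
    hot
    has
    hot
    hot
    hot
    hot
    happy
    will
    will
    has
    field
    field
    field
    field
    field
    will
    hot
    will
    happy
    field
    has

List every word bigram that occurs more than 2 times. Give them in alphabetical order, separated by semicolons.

Bigram counts meeting the condition (more than 2 times):
  field field: 4
  hot hot: 3

field field; hot hot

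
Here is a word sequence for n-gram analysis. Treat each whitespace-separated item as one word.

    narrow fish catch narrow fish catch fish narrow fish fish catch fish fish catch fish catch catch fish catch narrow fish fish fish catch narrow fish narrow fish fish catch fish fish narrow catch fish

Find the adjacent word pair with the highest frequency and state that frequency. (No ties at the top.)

Bigram frequencies (highest first):
  fish catch: 8
  narrow fish: 6
  catch fish: 6
  fish fish: 6
  catch narrow: 3
  fish narrow: 3
  … (2 more, each ≤ 1)

"fish catch", 8 times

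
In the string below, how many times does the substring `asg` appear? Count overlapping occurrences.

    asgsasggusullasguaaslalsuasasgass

4

Sliding a length-3 window over the 33 characters (31 positions):
  position 1–3: asg
  position 5–7: asg
  position 14–16: asg
  position 28–30: asg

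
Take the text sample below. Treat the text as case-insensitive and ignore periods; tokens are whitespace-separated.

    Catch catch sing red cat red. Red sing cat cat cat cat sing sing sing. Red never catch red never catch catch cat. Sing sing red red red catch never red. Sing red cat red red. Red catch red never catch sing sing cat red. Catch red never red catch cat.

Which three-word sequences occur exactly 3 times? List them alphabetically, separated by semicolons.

Trigram counts meeting the condition (exactly 3 times):
  catch red never: 3
  red never catch: 3

catch red never; red never catch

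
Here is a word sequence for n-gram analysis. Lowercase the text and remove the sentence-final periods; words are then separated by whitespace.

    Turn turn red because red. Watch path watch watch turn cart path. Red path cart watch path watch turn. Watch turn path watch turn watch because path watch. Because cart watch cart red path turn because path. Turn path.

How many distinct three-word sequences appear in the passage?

34

39 tokens → 37 trigram windows in total.
Repeated trigrams (each contributes count−1 duplicates):
  path watch turn: 2
  watch path watch: 2
  watch turn watch: 2
3 duplicate windows → 37 − 3 = 34 distinct.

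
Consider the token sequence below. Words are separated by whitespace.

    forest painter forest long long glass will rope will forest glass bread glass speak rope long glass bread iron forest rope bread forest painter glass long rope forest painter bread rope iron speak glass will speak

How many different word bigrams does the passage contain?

30

36 tokens → 35 bigram windows in total.
Repeated bigrams (each contributes count−1 duplicates):
  forest painter: 3
  glass bread: 2
  glass will: 2
  long glass: 2
5 duplicate windows → 35 − 5 = 30 distinct.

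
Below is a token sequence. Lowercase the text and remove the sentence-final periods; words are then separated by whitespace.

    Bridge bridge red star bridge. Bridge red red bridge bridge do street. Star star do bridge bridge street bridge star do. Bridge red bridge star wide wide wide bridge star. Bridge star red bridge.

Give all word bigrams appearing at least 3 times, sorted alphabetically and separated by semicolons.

bridge bridge; bridge red; bridge star; red bridge

Bigram counts meeting the condition (at least 3 times):
  bridge bridge: 4
  bridge red: 3
  bridge star: 4
  red bridge: 3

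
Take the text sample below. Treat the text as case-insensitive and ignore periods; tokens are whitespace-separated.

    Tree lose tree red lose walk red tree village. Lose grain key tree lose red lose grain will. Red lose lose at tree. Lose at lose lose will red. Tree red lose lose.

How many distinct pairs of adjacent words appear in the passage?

20

33 tokens → 32 bigram windows in total.
Repeated bigrams (each contributes count−1 duplicates):
  red lose: 4
  lose lose: 3
  tree lose: 3
  lose at: 2
  lose grain: 2
  red tree: 2
  tree red: 2
  will red: 2
12 duplicate windows → 32 − 12 = 20 distinct.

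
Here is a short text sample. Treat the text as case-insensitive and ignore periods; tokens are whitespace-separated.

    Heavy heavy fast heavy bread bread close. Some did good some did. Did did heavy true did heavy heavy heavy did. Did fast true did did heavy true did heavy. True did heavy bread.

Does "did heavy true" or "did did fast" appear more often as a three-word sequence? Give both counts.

"did heavy true" (3 vs 1)

"did heavy true": 3 occurrences
"did did fast": 1 occurrence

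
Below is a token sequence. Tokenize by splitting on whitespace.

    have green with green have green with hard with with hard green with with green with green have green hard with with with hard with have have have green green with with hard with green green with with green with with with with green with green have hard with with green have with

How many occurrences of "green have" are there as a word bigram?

Scanning the 52 overlapping bigram windows for "green have":
  position 4–5: green have
  position 17–18: green have
  position 46–47: green have
  position 51–52: green have

4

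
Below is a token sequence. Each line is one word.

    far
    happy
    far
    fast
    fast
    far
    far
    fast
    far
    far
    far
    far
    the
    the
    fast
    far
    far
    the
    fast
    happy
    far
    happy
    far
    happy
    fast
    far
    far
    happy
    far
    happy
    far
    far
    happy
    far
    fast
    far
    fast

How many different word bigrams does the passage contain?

11

37 tokens → 36 bigram windows in total.
Repeated bigrams (each contributes count−1 duplicates):
  far far: 7
  far happy: 6
  happy far: 6
  fast far: 5
  far fast: 4
  far the: 2
  the fast: 2
25 duplicate windows → 36 − 25 = 11 distinct.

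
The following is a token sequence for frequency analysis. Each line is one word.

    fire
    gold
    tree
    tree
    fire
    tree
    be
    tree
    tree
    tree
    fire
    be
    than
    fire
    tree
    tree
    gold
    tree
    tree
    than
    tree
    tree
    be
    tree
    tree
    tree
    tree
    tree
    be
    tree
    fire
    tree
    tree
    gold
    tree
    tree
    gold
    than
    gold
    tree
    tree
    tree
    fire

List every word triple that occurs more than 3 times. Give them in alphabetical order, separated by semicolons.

Trigram counts meeting the condition (more than 3 times):
  gold tree tree: 4
  tree tree tree: 5

gold tree tree; tree tree tree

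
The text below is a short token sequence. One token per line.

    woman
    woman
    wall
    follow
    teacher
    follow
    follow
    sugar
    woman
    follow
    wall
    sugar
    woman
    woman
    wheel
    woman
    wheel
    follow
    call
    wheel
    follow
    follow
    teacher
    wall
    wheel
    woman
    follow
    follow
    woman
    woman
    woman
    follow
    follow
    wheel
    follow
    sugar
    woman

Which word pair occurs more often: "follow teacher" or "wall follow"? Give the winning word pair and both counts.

"follow teacher" (2 vs 1)

"follow teacher": 2 occurrences
"wall follow": 1 occurrence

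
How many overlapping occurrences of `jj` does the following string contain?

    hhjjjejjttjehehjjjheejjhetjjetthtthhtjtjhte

7

Sliding a length-2 window over the 43 characters (42 positions):
  position 3–4: jj
  position 4–5: jj
  position 7–8: jj
  position 16–17: jj
  position 17–18: jj
  position 22–23: jj
  position 27–28: jj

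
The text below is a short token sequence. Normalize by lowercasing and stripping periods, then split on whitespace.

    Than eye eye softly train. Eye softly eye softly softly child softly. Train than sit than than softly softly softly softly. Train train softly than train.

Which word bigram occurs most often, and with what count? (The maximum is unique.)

Bigram frequencies (highest first):
  softly softly: 4
  eye softly: 3
  softly train: 3
  than eye: 1
  eye eye: 1
  train eye: 1
  … (12 more, each ≤ 1)

"softly softly", 4 times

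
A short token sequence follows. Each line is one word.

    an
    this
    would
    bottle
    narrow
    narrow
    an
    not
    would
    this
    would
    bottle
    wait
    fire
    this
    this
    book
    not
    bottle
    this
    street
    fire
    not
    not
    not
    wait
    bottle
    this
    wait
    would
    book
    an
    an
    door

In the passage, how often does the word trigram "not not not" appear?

1

Scanning the 32 overlapping trigram windows for "not not not":
  position 23–25: not not not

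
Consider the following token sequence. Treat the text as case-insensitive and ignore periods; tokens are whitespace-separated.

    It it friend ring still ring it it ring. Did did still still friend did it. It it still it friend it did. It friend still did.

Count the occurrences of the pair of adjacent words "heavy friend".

Scanning the 26 overlapping bigram windows for "heavy friend":
  (none found)

0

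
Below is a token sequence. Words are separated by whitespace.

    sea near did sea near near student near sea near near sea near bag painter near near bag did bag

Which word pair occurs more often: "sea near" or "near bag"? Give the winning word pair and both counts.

"sea near": 4 occurrences
"near bag": 2 occurrences

"sea near" (4 vs 2)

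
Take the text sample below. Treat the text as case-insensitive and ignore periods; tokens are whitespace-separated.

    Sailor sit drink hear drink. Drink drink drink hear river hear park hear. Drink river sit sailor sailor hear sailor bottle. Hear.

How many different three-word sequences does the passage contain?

22 tokens → 20 trigram windows in total.
Repeated trigrams (each contributes count−1 duplicates):
  drink drink drink: 2
1 duplicate windows → 20 − 1 = 19 distinct.

19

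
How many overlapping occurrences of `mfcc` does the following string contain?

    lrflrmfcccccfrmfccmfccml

3

Sliding a length-4 window over the 24 characters (21 positions):
  position 6–9: mfcc
  position 15–18: mfcc
  position 19–22: mfcc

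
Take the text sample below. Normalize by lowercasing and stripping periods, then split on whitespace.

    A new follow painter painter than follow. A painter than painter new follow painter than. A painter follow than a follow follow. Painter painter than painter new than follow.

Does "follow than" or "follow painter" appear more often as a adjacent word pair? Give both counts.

"follow than": 1 occurrence
"follow painter": 3 occurrences

"follow painter" (3 vs 1)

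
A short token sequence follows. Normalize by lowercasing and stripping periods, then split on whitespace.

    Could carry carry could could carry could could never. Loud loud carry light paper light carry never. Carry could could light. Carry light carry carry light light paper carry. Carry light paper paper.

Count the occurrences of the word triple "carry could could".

3

Scanning the 31 overlapping trigram windows for "carry could could":
  position 3–5: carry could could
  position 6–8: carry could could
  position 18–20: carry could could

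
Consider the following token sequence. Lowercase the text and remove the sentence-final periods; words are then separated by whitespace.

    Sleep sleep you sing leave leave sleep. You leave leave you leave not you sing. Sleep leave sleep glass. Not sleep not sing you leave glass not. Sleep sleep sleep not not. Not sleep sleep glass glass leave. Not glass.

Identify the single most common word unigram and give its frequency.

"sleep", 11 times

Unigram frequencies (highest first):
  sleep: 11
  leave: 8
  not: 8
  you: 5
  glass: 5
  sing: 3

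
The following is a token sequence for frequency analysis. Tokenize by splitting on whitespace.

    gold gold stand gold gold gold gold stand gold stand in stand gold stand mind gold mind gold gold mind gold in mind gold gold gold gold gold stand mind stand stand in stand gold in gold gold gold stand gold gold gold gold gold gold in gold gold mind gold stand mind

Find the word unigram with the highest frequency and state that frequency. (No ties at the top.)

"gold", 30 times

Unigram frequencies (highest first):
  gold: 30
  stand: 11
  mind: 7
  in: 5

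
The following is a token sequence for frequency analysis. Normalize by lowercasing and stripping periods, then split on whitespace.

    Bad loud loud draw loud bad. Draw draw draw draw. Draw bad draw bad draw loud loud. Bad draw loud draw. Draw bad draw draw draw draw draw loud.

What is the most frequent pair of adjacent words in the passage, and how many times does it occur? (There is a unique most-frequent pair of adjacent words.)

"draw draw", 9 times

Bigram frequencies (highest first):
  draw draw: 9
  bad draw: 5
  draw loud: 4
  draw bad: 3
  loud loud: 2
  loud draw: 2
  … (2 more, each ≤ 2)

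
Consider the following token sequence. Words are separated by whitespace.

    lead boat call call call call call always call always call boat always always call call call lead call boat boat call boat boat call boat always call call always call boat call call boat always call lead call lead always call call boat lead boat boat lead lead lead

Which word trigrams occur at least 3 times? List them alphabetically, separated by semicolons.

Trigram counts meeting the condition (at least 3 times):
  always call call: 3
  call always call: 3
  call boat always: 3
  call call call: 4

always call call; call always call; call boat always; call call call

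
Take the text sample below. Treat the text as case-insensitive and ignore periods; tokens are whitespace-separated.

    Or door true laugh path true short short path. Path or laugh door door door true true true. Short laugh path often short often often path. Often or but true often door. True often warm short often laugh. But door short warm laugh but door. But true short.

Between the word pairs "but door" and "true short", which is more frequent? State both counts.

"but door": 2 occurrences
"true short": 3 occurrences

"true short" (3 vs 2)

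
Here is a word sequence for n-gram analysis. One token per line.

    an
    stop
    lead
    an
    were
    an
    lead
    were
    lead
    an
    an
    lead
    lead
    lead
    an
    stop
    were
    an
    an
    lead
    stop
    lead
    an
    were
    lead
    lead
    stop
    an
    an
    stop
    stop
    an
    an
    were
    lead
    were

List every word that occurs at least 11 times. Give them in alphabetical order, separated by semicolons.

Unigram counts meeting the condition (at least 11 times):
  an: 13
  lead: 11

an; lead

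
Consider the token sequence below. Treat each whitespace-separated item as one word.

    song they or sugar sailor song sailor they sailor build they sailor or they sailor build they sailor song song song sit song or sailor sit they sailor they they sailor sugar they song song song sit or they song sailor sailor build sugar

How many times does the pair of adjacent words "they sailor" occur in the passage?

Scanning the 43 overlapping bigram windows for "they sailor":
  position 8–9: they sailor
  position 11–12: they sailor
  position 14–15: they sailor
  position 17–18: they sailor
  position 27–28: they sailor
  position 30–31: they sailor

6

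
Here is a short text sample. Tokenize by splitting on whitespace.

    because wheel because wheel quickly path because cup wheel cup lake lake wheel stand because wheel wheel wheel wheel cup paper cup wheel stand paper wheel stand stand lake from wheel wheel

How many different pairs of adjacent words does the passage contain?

32 tokens → 31 bigram windows in total.
Repeated bigrams (each contributes count−1 duplicates):
  wheel wheel: 4
  because wheel: 3
  wheel stand: 3
  cup wheel: 2
  wheel cup: 2
9 duplicate windows → 31 − 9 = 22 distinct.

22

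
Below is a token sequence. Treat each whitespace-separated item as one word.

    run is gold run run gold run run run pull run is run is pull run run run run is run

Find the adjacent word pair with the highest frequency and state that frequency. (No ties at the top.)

Bigram frequencies (highest first):
  run run: 6
  run is: 4
  gold run: 2
  pull run: 2
  is run: 2
  is gold: 1
  … (3 more, each ≤ 1)

"run run", 6 times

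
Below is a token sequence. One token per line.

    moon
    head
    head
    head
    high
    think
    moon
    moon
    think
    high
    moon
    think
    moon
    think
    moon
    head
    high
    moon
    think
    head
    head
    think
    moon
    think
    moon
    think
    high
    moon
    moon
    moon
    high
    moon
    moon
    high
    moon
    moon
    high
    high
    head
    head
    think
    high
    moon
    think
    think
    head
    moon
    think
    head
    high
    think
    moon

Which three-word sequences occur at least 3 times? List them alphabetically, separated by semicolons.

high moon moon; high moon think; moon moon high; moon think moon; think high moon; think moon think

Trigram counts meeting the condition (at least 3 times):
  high moon moon: 3
  high moon think: 3
  moon moon high: 3
  moon think moon: 3
  think high moon: 3
  think moon think: 3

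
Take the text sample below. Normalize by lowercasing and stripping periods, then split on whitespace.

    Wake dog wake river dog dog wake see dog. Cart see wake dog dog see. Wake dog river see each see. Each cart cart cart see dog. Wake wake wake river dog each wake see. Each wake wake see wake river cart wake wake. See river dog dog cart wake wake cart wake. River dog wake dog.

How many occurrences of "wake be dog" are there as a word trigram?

0

Scanning the 55 overlapping trigram windows for "wake be dog":
  (none found)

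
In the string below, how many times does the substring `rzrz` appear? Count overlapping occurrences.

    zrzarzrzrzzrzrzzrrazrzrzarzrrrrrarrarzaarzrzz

5

Sliding a length-4 window over the 45 characters (42 positions):
  position 5–8: rzrz
  position 7–10: rzrz
  position 12–15: rzrz
  position 21–24: rzrz
  position 41–44: rzrz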